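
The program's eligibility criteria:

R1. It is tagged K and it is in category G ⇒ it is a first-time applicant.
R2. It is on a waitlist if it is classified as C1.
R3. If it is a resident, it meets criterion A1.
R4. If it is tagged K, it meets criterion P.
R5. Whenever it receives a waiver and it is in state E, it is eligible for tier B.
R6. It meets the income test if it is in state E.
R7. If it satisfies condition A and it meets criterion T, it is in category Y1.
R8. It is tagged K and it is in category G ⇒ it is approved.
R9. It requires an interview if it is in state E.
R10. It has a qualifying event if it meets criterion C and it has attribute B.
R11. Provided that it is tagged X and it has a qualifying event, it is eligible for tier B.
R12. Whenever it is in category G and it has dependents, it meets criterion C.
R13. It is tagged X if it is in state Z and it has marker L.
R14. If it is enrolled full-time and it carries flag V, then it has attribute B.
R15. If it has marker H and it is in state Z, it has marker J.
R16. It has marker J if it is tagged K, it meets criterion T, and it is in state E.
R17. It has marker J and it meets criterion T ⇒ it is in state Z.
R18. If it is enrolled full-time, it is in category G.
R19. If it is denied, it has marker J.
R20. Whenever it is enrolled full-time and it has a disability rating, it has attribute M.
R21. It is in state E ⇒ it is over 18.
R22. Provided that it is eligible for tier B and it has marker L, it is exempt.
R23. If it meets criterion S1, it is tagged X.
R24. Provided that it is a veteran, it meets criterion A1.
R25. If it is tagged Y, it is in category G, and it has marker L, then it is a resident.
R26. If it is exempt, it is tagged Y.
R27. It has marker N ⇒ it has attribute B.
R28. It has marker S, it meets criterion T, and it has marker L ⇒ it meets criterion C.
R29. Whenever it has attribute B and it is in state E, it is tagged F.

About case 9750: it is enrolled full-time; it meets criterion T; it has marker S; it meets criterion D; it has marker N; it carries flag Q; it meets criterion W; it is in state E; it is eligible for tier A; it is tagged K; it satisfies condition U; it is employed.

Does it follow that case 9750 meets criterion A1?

No

Forward chaining from the given facts derives: meets criterion P, meets the income test, requires an interview, has marker J, is in state Z, is in category G, is over 18, has attribute B, is tagged F, is a first-time applicant, is approved.
Rules concluding "it meets criterion A1": R3 needs "it is a resident"; R24 needs "it is a veteran" — none of these are established.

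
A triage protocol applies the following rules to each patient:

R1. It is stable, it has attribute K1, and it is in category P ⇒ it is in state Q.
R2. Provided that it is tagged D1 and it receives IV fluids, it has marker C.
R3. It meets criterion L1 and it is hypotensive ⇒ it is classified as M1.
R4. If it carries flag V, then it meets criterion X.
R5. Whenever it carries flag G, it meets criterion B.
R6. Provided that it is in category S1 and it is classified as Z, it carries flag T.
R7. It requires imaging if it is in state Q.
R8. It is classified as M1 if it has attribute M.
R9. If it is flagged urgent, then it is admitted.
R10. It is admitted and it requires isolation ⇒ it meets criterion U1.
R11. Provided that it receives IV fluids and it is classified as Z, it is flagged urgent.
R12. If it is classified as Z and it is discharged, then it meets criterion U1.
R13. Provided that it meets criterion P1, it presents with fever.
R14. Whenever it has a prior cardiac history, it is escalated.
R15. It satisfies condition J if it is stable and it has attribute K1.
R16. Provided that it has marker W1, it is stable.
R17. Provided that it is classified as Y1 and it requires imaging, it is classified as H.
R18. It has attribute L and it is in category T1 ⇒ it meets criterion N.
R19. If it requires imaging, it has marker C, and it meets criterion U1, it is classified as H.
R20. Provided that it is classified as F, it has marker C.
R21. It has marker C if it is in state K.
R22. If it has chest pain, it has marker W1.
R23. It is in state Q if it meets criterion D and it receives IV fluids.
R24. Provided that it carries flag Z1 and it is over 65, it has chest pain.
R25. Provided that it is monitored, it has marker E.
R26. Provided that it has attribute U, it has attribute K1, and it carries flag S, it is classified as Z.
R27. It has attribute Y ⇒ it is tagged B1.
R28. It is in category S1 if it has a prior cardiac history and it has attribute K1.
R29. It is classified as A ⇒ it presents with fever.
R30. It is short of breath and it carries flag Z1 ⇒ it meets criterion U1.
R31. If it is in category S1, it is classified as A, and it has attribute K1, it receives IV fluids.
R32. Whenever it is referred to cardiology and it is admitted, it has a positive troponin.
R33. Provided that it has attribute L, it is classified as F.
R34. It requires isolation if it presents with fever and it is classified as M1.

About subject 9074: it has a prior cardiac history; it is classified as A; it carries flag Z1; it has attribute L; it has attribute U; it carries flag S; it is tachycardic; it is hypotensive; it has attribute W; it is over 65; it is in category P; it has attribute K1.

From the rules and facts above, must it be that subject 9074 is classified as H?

No

Forward chaining from the given facts derives: is escalated, has chest pain, is classified as Z, is in category S1, presents with fever, receives IV fluids, is classified as F, carries flag T, is flagged urgent, has marker C, has marker W1, is admitted, is stable, is in state Q, requires imaging, satisfies condition J.
Rules concluding "it is classified as H": R17 needs "it is classified as Y1"; R19 needs "it meets criterion U1" — none of these are established.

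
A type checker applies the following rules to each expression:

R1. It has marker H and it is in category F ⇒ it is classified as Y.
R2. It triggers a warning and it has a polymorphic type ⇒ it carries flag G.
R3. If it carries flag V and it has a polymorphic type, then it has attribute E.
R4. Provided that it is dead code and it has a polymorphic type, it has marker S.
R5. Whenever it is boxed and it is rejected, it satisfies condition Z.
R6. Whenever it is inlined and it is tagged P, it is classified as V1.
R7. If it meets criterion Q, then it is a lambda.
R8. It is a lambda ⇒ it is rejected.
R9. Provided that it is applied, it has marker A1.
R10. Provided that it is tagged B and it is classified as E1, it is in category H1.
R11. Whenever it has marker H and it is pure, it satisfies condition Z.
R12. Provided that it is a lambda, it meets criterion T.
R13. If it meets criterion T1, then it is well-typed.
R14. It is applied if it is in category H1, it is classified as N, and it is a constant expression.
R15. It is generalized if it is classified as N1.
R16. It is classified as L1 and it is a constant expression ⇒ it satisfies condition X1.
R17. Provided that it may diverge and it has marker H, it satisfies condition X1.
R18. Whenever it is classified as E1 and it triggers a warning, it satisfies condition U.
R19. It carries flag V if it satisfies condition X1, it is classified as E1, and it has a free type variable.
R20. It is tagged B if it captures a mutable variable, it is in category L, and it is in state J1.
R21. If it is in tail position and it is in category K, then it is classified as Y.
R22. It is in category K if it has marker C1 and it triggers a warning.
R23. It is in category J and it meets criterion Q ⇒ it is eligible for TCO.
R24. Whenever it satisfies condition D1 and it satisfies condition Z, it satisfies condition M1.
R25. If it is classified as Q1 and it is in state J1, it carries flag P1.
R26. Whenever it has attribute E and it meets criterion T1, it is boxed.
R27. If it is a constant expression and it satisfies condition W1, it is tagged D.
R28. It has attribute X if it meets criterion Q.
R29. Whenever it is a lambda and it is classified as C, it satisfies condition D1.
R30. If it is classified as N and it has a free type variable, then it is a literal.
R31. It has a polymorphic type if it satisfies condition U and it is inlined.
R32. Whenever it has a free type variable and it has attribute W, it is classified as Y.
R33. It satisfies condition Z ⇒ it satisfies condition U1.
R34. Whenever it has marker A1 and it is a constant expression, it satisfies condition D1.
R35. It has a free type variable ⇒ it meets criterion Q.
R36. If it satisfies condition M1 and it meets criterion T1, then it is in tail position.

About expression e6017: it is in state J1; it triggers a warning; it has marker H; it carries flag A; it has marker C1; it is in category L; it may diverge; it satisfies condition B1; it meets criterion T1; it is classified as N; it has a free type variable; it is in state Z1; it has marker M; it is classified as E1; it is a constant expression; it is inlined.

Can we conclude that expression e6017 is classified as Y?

Forward chaining from the given facts derives: is well-typed, satisfies condition X1, satisfies condition U, carries flag V, is in category K, is a literal, has a polymorphic type, meets criterion Q, carries flag G, has attribute E, is a lambda, is rejected, meets criterion T, is boxed, has attribute X, satisfies condition Z, satisfies condition U1.
Rules concluding "it is classified as Y": R1 needs "it is in category F"; R21 needs "it is in tail position"; R32 needs "it has attribute W" — none of these are established.

No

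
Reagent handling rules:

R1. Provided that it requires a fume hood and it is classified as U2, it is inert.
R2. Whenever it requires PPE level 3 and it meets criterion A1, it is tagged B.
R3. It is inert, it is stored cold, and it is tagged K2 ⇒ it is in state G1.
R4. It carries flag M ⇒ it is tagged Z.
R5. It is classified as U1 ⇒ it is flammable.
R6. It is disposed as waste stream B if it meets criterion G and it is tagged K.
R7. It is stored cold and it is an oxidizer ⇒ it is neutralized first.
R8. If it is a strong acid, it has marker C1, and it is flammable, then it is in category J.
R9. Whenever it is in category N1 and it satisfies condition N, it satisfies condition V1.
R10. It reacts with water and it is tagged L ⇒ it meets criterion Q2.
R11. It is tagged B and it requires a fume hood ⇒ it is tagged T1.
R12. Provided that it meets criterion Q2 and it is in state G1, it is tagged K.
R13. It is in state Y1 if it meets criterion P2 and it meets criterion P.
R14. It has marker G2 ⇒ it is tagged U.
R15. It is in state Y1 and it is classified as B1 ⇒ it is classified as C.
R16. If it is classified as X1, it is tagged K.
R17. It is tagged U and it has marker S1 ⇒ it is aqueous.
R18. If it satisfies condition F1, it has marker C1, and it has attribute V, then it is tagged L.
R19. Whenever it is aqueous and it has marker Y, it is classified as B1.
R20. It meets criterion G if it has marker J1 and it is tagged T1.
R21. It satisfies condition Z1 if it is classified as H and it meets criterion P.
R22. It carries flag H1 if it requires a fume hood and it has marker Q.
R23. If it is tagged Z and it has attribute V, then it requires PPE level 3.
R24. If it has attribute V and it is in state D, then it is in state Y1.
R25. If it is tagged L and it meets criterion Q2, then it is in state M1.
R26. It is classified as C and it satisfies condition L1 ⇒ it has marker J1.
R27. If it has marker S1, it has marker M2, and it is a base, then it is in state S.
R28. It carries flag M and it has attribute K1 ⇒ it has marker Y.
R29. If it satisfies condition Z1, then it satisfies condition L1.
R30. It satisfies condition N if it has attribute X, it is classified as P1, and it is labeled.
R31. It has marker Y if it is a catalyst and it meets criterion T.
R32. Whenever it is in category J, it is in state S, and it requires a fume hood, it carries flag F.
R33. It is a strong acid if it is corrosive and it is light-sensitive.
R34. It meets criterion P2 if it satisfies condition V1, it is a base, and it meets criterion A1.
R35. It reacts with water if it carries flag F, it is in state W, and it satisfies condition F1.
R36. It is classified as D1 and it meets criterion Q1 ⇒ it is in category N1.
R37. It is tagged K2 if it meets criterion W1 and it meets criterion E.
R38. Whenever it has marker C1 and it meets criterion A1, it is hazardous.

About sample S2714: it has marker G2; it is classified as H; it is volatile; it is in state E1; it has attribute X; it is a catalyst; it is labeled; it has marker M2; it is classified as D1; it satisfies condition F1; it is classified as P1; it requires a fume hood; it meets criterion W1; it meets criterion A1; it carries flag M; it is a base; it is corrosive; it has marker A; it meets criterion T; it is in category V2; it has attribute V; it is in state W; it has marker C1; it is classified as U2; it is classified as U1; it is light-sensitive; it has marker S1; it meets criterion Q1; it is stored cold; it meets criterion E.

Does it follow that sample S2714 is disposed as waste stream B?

No

Forward chaining from the given facts derives: is inert, is tagged Z, is flammable, is tagged U, is aqueous, is tagged L, requires PPE level 3, is in state S, satisfies condition N, has marker Y, is a strong acid, is in category N1, is tagged K2, is hazardous, is tagged B, is in state G1, is in category J, satisfies condition V1, is tagged T1, is classified as B1, carries flag F, meets criterion P2, reacts with water, meets criterion Q2, is tagged K, is in state M1.
The only rule concluding "it is disposed as waste stream B" is R6, which needs "it meets criterion G"; that is never established.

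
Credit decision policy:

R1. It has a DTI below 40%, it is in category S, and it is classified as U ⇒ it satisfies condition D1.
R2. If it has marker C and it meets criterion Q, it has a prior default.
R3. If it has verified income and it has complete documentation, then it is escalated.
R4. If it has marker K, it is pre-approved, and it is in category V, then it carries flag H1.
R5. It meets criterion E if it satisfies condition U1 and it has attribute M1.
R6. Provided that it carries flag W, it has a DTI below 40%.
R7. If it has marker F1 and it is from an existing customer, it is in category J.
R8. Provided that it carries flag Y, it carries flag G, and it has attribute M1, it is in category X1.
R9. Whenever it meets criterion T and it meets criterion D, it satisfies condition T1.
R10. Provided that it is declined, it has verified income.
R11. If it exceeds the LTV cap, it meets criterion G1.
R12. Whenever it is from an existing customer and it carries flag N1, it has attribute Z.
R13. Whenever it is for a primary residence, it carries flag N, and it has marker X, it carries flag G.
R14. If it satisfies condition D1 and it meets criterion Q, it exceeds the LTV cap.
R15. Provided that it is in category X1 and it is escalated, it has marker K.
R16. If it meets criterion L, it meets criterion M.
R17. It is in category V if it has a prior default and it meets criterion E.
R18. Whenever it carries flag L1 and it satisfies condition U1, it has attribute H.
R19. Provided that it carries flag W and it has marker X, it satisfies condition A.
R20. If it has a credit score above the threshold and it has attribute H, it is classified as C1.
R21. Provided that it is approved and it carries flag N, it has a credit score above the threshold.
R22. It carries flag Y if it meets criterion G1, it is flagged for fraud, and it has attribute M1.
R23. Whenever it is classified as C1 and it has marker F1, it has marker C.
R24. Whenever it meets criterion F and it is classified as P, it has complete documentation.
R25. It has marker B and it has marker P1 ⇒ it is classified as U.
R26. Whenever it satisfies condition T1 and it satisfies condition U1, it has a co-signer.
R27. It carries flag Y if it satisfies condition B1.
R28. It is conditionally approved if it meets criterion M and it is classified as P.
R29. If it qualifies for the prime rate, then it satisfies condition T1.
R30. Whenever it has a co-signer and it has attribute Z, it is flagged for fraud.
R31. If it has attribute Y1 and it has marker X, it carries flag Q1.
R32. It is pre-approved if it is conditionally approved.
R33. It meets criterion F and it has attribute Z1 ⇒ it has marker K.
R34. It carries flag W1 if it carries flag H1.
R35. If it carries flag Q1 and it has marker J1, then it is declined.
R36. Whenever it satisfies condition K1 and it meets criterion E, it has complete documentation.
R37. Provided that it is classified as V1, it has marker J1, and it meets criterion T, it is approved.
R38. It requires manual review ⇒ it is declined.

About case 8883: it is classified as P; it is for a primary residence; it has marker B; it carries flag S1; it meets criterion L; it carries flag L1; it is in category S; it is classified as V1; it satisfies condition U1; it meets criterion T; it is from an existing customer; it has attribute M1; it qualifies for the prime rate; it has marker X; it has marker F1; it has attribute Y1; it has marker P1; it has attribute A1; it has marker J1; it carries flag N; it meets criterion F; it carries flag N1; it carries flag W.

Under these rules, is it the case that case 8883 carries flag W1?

Forward chaining from the given facts derives: meets criterion E, has a DTI below 40%, is in category J, has attribute Z, carries flag G, meets criterion M, has attribute H, satisfies condition A, has complete documentation, is classified as U, is conditionally approved, satisfies condition T1, carries flag Q1, is pre-approved, is declined, is approved, satisfies condition D1, has verified income, has a credit score above the threshold, has a co-signer, is flagged for fraud, is escalated, is classified as C1, has marker C.
The only rule concluding "it carries flag W1" is R34, which needs "it carries flag H1"; that is never established.

No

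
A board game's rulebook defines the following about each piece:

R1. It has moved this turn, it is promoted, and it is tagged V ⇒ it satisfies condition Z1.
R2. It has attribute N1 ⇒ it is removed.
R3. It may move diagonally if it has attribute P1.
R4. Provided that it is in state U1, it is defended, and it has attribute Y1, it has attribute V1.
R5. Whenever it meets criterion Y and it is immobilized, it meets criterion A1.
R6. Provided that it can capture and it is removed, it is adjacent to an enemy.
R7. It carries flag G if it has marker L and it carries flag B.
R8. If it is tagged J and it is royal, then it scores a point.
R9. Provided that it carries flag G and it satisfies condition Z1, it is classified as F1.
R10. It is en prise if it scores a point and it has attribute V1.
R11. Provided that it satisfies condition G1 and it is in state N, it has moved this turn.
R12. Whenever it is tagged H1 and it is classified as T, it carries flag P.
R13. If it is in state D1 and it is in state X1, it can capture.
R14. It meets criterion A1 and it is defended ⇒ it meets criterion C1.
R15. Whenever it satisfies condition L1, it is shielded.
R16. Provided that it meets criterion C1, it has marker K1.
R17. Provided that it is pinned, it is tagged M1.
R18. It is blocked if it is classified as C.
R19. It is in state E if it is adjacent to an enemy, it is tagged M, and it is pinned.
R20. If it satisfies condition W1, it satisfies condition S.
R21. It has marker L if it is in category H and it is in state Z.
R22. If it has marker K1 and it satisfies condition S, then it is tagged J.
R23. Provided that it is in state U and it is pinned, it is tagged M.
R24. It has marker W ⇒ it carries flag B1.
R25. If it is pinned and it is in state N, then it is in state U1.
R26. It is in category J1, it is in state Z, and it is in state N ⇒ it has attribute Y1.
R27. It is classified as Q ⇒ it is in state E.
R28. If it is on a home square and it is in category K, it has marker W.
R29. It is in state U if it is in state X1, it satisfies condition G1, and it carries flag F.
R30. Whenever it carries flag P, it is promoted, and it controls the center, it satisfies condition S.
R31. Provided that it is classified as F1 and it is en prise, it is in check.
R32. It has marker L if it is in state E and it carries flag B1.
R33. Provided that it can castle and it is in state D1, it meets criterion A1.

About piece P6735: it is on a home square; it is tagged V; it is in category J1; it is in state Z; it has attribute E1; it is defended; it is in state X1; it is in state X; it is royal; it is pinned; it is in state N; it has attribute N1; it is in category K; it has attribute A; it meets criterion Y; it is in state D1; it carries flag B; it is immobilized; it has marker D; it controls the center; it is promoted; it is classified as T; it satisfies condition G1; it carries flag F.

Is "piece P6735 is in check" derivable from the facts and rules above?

Forward chaining from the given facts derives: is removed, meets criterion A1, has moved this turn, can capture, meets criterion C1, has marker K1, is tagged M1, is in state U1, has attribute Y1, has marker W, is in state U, satisfies condition Z1, has attribute V1, is adjacent to an enemy, is tagged M, carries flag B1, is in state E, has marker L, carries flag G, is classified as F1.
The only rule concluding "it is in check" is R31, which needs "it is en prise"; that is never established.

No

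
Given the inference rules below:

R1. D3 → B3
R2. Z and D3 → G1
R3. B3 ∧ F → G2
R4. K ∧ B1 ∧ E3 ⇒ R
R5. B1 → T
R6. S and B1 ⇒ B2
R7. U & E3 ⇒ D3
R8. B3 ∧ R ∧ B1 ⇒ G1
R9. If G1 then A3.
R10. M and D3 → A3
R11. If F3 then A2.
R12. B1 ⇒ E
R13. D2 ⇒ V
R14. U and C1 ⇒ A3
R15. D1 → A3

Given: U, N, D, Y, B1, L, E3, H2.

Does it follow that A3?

No

Forward chaining from the given facts derives: T, D3, E, B3.
Rules concluding A3: R9 needs G1; R10 needs M; R14 needs C1; R15 needs D1 — none of these are established.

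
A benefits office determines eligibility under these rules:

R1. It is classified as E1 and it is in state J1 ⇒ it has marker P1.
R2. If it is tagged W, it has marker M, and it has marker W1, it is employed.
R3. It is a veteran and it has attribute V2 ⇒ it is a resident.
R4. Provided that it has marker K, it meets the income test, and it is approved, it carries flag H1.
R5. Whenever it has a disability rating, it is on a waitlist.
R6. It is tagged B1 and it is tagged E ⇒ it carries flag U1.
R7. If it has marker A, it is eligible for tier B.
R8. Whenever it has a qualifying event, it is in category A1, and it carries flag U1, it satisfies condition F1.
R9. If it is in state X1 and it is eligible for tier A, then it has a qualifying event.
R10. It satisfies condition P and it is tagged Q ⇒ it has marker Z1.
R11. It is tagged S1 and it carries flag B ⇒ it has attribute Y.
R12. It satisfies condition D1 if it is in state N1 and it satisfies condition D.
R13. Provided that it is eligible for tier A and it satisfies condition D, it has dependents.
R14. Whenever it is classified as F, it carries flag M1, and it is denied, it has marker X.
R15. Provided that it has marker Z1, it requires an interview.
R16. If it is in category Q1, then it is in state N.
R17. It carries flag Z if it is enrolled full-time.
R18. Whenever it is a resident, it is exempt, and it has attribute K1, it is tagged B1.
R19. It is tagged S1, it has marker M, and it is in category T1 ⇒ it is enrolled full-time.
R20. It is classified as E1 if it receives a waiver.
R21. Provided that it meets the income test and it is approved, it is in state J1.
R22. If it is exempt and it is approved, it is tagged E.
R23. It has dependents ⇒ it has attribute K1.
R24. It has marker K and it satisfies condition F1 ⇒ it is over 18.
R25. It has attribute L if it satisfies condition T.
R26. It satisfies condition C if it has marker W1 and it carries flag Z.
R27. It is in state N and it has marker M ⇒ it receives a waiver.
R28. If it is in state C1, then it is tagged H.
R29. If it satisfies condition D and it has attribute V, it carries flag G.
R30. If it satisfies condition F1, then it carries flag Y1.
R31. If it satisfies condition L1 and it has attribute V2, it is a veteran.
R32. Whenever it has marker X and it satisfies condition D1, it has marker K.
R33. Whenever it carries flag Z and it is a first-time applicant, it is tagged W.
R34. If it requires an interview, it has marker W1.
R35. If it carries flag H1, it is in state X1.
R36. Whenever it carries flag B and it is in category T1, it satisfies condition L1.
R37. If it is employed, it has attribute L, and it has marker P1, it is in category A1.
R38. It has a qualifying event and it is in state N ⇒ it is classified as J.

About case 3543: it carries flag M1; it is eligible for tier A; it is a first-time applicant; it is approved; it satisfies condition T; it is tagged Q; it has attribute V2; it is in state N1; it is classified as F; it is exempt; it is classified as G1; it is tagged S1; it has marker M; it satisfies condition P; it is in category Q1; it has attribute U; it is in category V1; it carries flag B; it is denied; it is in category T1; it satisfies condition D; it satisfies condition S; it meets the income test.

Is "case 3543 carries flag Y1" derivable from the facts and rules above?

By R10 (it satisfies condition P, it is tagged Q): it has marker Z1.
By R12 (it is in state N1, it satisfies condition D): it satisfies condition D1.
By R13 (it is eligible for tier A, it satisfies condition D): it has dependents.
By R14 (it is classified as F, it carries flag M1, it is denied): it has marker X.
By R15 (it has marker Z1): it requires an interview.
By R16 (it is in category Q1): it is in state N.
By R19 (it is tagged S1, it has marker M, it is in category T1): it is enrolled full-time.
By R21 (it meets the income test, it is approved): it is in state J1.
By R22 (it is exempt, it is approved): it is tagged E.
By R23 (it has dependents): it has attribute K1.
By R25 (it satisfies condition T): it has attribute L.
By R27 (it is in state N, it has marker M): it receives a waiver.
By R32 (it has marker X, it satisfies condition D1): it has marker K.
By R34 (it requires an interview): it has marker W1.
By R36 (it carries flag B, it is in category T1): it satisfies condition L1.
By R4 (it has marker K, it meets the income test, it is approved): it carries flag H1.
By R17 (it is enrolled full-time): it carries flag Z.
By R20 (it receives a waiver): it is classified as E1.
By R31 (it satisfies condition L1, it has attribute V2): it is a veteran.
By R33 (it carries flag Z, it is a first-time applicant): it is tagged W.
By R35 (it carries flag H1): it is in state X1.
By R1 (it is classified as E1, it is in state J1): it has marker P1.
By R2 (it is tagged W, it has marker M, it has marker W1): it is employed.
By R3 (it is a veteran, it has attribute V2): it is a resident.
By R9 (it is in state X1, it is eligible for tier A): it has a qualifying event.
By R18 (it is a resident, it is exempt, it has attribute K1): it is tagged B1.
By R37 (it is employed, it has attribute L, it has marker P1): it is in category A1.
By R6 (it is tagged B1, it is tagged E): it carries flag U1.
By R8 (it has a qualifying event, it is in category A1, it carries flag U1): it satisfies condition F1.
By R30 (it satisfies condition F1): it carries flag Y1.

Yes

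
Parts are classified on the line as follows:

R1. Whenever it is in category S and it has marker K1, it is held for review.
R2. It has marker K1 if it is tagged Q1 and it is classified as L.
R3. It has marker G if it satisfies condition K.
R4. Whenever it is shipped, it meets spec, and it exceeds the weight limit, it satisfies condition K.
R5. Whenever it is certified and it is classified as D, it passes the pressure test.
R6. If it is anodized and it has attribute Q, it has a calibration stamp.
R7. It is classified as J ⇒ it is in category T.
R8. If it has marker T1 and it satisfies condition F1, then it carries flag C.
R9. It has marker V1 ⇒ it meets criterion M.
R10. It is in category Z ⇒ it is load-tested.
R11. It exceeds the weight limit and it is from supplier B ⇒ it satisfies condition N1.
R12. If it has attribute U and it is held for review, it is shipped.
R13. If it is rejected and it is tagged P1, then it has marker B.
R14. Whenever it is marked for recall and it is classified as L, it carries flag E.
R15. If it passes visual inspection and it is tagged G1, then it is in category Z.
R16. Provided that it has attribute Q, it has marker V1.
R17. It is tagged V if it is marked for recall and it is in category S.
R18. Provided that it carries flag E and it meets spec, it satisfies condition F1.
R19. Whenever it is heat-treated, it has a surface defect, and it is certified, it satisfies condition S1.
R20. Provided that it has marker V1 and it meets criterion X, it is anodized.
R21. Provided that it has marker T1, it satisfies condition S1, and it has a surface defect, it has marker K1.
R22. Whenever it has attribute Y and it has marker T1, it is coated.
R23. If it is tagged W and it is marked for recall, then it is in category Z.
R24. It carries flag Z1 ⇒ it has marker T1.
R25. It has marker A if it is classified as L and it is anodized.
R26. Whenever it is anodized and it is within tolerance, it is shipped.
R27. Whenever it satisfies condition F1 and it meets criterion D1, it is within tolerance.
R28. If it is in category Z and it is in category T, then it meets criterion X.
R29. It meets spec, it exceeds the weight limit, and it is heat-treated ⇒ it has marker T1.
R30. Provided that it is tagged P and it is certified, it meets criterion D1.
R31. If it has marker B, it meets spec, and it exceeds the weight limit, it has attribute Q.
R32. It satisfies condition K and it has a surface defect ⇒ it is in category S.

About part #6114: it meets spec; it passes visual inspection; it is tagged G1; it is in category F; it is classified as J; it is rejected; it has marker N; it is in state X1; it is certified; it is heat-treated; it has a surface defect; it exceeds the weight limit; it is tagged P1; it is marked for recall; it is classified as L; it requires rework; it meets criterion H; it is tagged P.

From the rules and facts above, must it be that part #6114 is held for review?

By R7 (it is classified as J): it is in category T.
By R13 (it is rejected, it is tagged P1): it has marker B.
By R14 (it is marked for recall, it is classified as L): it carries flag E.
By R15 (it passes visual inspection, it is tagged G1): it is in category Z.
By R18 (it carries flag E, it meets spec): it satisfies condition F1.
By R19 (it is heat-treated, it has a surface defect, it is certified): it satisfies condition S1.
By R28 (it is in category Z, it is in category T): it meets criterion X.
By R29 (it meets spec, it exceeds the weight limit, it is heat-treated): it has marker T1.
By R30 (it is tagged P, it is certified): it meets criterion D1.
By R31 (it has marker B, it meets spec, it exceeds the weight limit): it has attribute Q.
By R16 (it has attribute Q): it has marker V1.
By R20 (it has marker V1, it meets criterion X): it is anodized.
By R21 (it has marker T1, it satisfies condition S1, it has a surface defect): it has marker K1.
By R27 (it satisfies condition F1, it meets criterion D1): it is within tolerance.
By R26 (it is anodized, it is within tolerance): it is shipped.
By R4 (it is shipped, it meets spec, it exceeds the weight limit): it satisfies condition K.
By R32 (it satisfies condition K, it has a surface defect): it is in category S.
By R1 (it is in category S, it has marker K1): it is held for review.

Yes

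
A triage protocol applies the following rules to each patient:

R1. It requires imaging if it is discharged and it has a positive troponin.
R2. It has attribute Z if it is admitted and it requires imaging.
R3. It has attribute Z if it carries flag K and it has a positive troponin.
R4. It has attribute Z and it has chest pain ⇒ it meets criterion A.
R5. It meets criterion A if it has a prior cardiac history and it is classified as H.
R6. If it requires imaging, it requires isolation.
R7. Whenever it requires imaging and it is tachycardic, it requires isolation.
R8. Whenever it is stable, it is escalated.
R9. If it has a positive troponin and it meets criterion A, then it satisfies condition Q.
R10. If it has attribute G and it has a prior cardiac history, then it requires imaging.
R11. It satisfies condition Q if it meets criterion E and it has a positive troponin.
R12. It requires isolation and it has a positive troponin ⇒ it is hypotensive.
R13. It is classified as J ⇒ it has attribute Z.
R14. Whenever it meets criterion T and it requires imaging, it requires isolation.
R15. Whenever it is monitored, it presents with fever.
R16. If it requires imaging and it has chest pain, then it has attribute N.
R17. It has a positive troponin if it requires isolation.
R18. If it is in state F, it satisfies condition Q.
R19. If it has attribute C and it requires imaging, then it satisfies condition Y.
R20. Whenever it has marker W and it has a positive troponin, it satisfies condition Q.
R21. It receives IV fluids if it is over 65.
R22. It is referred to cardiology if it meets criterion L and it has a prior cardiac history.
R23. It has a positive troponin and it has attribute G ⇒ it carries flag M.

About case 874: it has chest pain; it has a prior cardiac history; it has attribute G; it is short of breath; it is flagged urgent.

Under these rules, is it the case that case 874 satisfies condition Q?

Forward chaining from the given facts derives: requires imaging, has attribute N, requires isolation, has a positive troponin, carries flag M, is hypotensive.
Rules concluding "it satisfies condition Q": R9 needs "it meets criterion A"; R11 needs "it meets criterion E"; R18 needs "it is in state F"; R20 needs "it has marker W" — none of these are established.

No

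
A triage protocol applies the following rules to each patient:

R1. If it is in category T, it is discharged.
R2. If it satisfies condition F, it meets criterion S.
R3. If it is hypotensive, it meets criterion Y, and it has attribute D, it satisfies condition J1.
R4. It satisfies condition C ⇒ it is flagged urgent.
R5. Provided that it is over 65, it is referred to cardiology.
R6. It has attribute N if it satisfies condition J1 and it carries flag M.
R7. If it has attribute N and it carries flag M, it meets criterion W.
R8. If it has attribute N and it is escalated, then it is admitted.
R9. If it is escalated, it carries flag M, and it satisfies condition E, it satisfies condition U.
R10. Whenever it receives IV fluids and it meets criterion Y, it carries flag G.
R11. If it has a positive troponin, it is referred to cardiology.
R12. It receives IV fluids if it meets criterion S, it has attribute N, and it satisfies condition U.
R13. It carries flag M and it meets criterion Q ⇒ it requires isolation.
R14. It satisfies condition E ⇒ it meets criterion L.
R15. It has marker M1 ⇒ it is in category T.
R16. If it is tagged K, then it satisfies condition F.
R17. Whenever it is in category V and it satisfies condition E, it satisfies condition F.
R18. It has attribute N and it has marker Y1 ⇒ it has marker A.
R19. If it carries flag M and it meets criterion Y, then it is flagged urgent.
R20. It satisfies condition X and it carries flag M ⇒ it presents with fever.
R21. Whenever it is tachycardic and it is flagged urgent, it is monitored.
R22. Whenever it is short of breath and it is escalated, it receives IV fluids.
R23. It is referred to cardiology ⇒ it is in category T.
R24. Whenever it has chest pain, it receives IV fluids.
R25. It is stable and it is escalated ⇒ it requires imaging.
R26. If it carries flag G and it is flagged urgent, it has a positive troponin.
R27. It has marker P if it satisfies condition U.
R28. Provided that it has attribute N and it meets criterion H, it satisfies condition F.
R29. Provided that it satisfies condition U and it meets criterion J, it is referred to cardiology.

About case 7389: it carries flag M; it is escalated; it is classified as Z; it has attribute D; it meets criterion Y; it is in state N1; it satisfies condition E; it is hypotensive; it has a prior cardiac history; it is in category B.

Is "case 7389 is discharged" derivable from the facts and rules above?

Forward chaining from the given facts derives: satisfies condition J1, has attribute N, meets criterion W, is admitted, satisfies condition U, meets criterion L, is flagged urgent, has marker P.
The only rule concluding "it is discharged" is R1, which needs "it is in category T"; that is never established.

No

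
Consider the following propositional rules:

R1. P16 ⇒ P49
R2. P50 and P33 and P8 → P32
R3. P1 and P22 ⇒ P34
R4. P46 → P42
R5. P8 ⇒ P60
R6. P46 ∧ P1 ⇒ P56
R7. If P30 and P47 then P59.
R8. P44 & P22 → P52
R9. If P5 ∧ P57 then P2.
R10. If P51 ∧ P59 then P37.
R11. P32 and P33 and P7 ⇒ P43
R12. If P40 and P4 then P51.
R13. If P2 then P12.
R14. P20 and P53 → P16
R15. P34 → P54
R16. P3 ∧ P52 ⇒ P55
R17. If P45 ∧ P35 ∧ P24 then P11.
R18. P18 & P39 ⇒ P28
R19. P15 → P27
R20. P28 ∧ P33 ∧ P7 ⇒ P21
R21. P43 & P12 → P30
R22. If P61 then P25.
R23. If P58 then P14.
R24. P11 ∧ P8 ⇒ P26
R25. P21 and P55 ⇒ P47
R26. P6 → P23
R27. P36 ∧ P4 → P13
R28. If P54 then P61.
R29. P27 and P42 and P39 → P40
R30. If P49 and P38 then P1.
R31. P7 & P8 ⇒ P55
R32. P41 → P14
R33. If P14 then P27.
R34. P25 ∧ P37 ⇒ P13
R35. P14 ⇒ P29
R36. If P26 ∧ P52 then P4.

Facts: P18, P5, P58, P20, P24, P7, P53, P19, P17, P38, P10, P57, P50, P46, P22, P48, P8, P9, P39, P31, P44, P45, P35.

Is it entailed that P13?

Forward chaining from the given facts derives: P42, P60, P52, P2, P12, P16, P11, P28, P14, P26, P55, P27, P29, P4, P49, P40, P1, P34, P56, P51, P54, P61, P25.
Rules concluding P13: R27 needs P36; R34 needs P37 — none of these are established.

No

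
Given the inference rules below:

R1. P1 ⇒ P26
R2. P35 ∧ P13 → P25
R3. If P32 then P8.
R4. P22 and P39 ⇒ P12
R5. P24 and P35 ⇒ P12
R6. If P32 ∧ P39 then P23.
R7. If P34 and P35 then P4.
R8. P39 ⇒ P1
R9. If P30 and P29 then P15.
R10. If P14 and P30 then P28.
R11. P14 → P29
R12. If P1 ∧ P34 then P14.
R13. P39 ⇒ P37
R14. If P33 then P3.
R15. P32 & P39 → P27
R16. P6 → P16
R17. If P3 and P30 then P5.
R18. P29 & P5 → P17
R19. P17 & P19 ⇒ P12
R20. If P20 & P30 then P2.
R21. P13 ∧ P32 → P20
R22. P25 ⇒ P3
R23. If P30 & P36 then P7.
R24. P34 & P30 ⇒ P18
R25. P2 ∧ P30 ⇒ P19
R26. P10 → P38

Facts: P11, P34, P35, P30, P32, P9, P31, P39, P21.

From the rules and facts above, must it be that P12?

Forward chaining from the given facts derives: P8, P23, P4, P1, P14, P37, P27, P18, P26, P28, P29, P15.
Rules concluding P12: R4 needs P22; R5 needs P24; R19 needs P17 — none of these are established.

No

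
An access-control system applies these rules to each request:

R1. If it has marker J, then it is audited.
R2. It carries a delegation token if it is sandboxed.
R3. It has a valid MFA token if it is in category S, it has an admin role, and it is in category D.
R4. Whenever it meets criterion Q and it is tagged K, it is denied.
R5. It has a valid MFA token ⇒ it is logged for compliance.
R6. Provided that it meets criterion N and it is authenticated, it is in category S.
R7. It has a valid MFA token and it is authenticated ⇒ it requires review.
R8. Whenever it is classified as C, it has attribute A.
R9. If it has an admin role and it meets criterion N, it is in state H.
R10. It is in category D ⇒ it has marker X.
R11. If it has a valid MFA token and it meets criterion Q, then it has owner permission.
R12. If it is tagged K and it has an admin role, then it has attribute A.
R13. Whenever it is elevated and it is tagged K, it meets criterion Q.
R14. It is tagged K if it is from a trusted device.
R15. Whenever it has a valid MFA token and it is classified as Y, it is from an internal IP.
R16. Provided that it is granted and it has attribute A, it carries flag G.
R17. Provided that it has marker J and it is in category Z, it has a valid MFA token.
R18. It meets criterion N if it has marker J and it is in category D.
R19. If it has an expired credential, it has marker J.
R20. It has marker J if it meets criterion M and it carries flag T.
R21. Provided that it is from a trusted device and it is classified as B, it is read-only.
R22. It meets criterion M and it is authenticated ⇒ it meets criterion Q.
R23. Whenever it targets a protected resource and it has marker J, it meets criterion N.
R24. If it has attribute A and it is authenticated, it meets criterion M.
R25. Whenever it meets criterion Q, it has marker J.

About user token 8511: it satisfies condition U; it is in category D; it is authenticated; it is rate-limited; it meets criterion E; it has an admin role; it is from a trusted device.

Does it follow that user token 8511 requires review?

Yes

By R14 (it is from a trusted device): it is tagged K.
By R12 (it is tagged K, it has an admin role): it has attribute A.
By R24 (it has attribute A, it is authenticated): it meets criterion M.
By R22 (it meets criterion M, it is authenticated): it meets criterion Q.
By R25 (it meets criterion Q): it has marker J.
By R18 (it has marker J, it is in category D): it meets criterion N.
By R6 (it meets criterion N, it is authenticated): it is in category S.
By R3 (it is in category S, it has an admin role, it is in category D): it has a valid MFA token.
By R7 (it has a valid MFA token, it is authenticated): it requires review.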